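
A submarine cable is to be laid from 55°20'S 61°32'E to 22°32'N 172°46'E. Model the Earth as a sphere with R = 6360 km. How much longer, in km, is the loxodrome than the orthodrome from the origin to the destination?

394 km

Great circle: cos σ = sin φ₁ sin φ₂ + cos φ₁ cos φ₂ cos Δλ,  σ = 2.1007 rad → d_gc = 13360.6 km
Rhumb line: Δψ = +1.5682, q = Δφ/Δψ = 0.8666, d_rh = R√(Δφ²+q²Δλ²) = 13754.9 km
Excess = 13754.9 − 13360.6 = 394.3 ≈ 394 km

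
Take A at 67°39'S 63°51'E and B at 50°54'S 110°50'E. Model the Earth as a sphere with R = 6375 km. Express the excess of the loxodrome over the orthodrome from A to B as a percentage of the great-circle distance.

2.1%

Great circle: σ = 0.4921 rad → d_gc = Rσ = 3136.9 km
Rhumb: Δφ = +0.2923, Δλ = +0.8200, Δψ = +0.5864, q = Δφ/Δψ = 0.4985 → d_rh = R√(Δφ²+q²Δλ²) = 3204.0 km
Excess = (3204.0 − 3136.9) / 3136.9 = 67.1 / 3136.9 = 2.14% ≈ 2.1%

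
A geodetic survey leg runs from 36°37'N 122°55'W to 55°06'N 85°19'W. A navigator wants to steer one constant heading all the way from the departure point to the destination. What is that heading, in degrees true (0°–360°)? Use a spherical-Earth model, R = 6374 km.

54.4°

Δψ = ln[tan(π/4+φ₂/2)/tan(π/4+φ₁/2)] = +0.4696
Δλ = +0.6562 rad (taken the short way round)
course = atan2(Δλ, Δψ) = 54.41°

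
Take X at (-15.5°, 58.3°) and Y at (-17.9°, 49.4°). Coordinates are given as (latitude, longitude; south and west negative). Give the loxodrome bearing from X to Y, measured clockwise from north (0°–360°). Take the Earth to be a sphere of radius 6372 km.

Meridional parts: M(φ₁)=-0.2739, M(φ₂)=-0.3176 → ΔM = -0.0437;  Δλ = -0.1553 rad
tan C = Δλ / ΔM = +3.5516 → C = 254.27°

254.3°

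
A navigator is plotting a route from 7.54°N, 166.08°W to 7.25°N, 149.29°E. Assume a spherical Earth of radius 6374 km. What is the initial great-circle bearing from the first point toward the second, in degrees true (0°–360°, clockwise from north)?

N = sin Δλ·cos φ₂ = -0.6969;  D = cos φ₁ sin φ₂ − sin φ₁ cos φ₂ cos Δλ = +0.0325
initial course = atan2(N, D) = 272.67°

272.7°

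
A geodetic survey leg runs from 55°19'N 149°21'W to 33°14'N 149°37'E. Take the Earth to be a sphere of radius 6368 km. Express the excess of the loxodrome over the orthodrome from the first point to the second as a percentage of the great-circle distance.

2.5%

Great circle: σ = 0.8214 rad → d_gc = Rσ = 5230.8 km
Rhumb: Δφ = -0.3854, Δλ = -1.0652, Δψ = -0.5483, q = Δφ/Δψ = 0.7029 → d_rh = R√(Δφ²+q²Δλ²) = 5362.8 km
Excess = (5362.8 − 5230.8) / 5230.8 = 132.0 / 5230.8 = 2.52% ≈ 2.5%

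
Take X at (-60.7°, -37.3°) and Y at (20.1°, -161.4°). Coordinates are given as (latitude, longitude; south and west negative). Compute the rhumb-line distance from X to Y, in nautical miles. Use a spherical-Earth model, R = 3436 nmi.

Rhumb course C = atan2(Δλ, Δψ) with Δψ = ln[tan(π/4+φ₂/2)/tan(π/4+φ₁/2)] = +1.6999, Δλ = -2.1660 → C = 308.13°
d = R·|Δφ| / |cos C| = 3436·1.41023 / 0.61739 = 7848 nmi

7848 nmi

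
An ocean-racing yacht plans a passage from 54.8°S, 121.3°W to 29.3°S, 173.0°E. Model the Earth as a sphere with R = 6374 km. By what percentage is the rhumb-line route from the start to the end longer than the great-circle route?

Great circle: σ = 0.9188 rad → d_gc = Rσ = 5856.5 km
Rhumb: Δφ = +0.4451, Δλ = -1.1467, Δψ = +0.6129, q = Δφ/Δψ = 0.7261 → d_rh = R√(Δφ²+q²Δλ²) = 6017.9 km
Excess = (6017.9 − 5856.5) / 5856.5 = 161.4 / 5856.5 = 2.76% ≈ 2.8%

2.8%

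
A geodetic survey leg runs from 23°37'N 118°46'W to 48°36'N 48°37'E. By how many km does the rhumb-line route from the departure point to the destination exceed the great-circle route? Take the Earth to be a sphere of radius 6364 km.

3155 km

Great circle: cos σ = sin φ₁ sin φ₂ + cos φ₁ cos φ₂ cos Δλ,  σ = 1.8658 rad → d_gc = 11874.2 km
Rhumb line: Δψ = +0.5488, q = Δφ/Δψ = 0.7945, d_rh = R√(Δφ²+q²Δλ²) = 15029.5 km
Excess = 15029.5 − 11874.2 = 3155.3 ≈ 3155 km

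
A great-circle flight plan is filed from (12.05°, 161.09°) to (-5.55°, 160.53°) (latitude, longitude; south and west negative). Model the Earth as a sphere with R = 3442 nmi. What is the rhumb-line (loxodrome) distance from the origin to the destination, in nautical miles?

1058 nmi

Rhumb course C = atan2(Δλ, Δψ) with Δψ = ln[tan(π/4+φ₂/2)/tan(π/4+φ₁/2)] = -0.3089, Δλ = -0.0098 → C = 181.81°
d = R·|Δφ| / |cos C| = 3442·0.30718 / 0.99950 = 1058 nmi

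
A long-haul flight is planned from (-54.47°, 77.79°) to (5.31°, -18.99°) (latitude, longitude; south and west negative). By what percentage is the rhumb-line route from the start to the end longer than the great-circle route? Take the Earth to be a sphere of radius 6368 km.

Great circle: σ = 1.7149 rad → d_gc = Rσ = 10920.6 km
Rhumb: Δφ = +1.0434, Δλ = -1.6891, Δψ = +1.2310, q = Δφ/Δψ = 0.8476 → d_rh = R√(Δφ²+q²Δλ²) = 11280.8 km
Excess = (11280.8 − 10920.6) / 10920.6 = 360.2 / 10920.6 = 3.30% ≈ 3.3%

3.3%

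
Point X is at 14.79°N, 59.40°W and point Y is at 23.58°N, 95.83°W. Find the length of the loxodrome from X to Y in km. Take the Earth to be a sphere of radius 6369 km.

Δψ = ln[tan(π/4+φ₂/2)/tan(π/4+φ₁/2)] = +0.1626;  Δφ = +0.1534 rad,  Δλ = -0.6358 rad
q = Δφ/Δψ = 0.9433
d = R·√(Δφ² + q²Δλ²) = 6369·0.61909 = 3943 km

3943 km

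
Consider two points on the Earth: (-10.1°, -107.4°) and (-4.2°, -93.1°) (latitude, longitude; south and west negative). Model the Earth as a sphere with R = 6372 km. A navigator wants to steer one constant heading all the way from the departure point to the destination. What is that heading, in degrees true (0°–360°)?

67.4°

Meridional parts: M(φ₁)=-0.1772, M(φ₂)=-0.0734 → ΔM = +0.1038;  Δλ = +0.2496 rad
tan C = Δλ / ΔM = +2.4038 → C = 67.41°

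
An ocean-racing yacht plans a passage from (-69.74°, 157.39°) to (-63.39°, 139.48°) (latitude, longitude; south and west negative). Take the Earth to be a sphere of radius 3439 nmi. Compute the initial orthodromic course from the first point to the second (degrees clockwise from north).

303.2°

θ = atan2( sin Δλ·cos φ₂ ,  cos φ₁ sin φ₂ − sin φ₁ cos φ₂ cos Δλ )
  = atan2(-0.1377, +0.0902) = 303.23°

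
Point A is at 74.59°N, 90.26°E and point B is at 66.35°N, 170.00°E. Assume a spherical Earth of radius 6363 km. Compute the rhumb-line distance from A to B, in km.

3057 km

Rhumb course C = atan2(Δλ, Δψ) with Δψ = ln[tan(π/4+φ₂/2)/tan(π/4+φ₁/2)] = -0.4366, Δλ = +1.3917 → C = 107.42°
d = R·|Δφ| / |cos C| = 6363·0.14382 / 0.29935 = 3057 km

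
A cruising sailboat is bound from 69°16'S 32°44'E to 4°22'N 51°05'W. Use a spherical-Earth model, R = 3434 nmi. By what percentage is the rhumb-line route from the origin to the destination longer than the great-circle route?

3.8%

Great circle: σ = 1.6040 rad → d_gc = Rσ = 5508.1 nmi
Rhumb: Δφ = +1.2851, Δλ = -1.4629, Δψ = +1.7749, q = Δφ/Δψ = 0.7241 → d_rh = R√(Δφ²+q²Δλ²) = 5718.9 nmi
Excess = (5718.9 − 5508.1) / 5508.1 = 210.8 / 5508.1 = 3.83% ≈ 3.8%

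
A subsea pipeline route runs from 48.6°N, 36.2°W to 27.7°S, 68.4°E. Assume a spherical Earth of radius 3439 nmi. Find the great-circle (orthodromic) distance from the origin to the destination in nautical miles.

cos σ = sin φ₁ sin φ₂ + cos φ₁ cos φ₂ cos Δλ
      = sin(48.60°)sin(-27.70°) + cos(48.60°)cos(-27.70°)cos(104.60°) = -0.4963
σ = 119.754° → d = Rσ = 3439·2.09010 = 7188 nmi

7188 nmi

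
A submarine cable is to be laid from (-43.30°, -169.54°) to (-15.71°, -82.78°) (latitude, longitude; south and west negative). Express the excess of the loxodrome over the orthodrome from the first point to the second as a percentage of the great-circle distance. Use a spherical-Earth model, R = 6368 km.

Great circle: σ = 1.3436 rad → d_gc = Rσ = 8555.7 km
Rhumb: Δφ = +0.4815, Δλ = +1.5142, Δψ = +0.5623, q = Δφ/Δψ = 0.8563 → d_rh = R√(Δφ²+q²Δλ²) = 8808.4 km
Excess = (8808.4 − 8555.7) / 8555.7 = 252.7 / 8555.7 = 2.954% ≈ 3.0%

3.0%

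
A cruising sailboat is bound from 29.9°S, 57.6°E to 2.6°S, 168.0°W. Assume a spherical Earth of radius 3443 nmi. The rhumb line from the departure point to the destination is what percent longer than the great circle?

Great circle: σ = 2.1936 rad → d_gc = Rσ = 7552.5 nmi
Rhumb: Δφ = +0.4765, Δλ = +2.3457, Δψ = +0.5019, q = Δφ/Δψ = 0.9493 → d_rh = R√(Δφ²+q²Δλ²) = 7840.8 nmi
Excess = (7840.8 − 7552.5) / 7552.5 = 288.3 / 7552.5 = 3.82% ≈ 3.8%

3.8%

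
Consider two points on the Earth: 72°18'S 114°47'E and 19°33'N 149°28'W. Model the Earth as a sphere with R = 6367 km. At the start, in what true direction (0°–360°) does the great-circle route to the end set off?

θ = atan2( sin Δλ·cos φ₂ ,  cos φ₁ sin φ₂ − sin φ₁ cos φ₂ cos Δλ )
  = atan2(+0.9376, +0.0118) = 89.28°

89.3°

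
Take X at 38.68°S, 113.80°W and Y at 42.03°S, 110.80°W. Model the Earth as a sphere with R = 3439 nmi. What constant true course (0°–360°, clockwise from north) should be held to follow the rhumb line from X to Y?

145.7°

Δψ = ln[tan(π/4+φ₂/2)/tan(π/4+φ₁/2)] = -0.0768
Δλ = +0.0524 rad (taken the short way round)
course = atan2(Δλ, Δψ) = 145.70°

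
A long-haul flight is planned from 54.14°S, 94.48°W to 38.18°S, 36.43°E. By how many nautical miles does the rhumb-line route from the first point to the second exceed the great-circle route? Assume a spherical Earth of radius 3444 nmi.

760 nmi

Great circle: cos σ = sin φ₁ sin φ₂ + cos φ₁ cos φ₂ cos Δλ,  σ = 1.3700 rad → d_gc = 4718.4 nmi
Rhumb line: Δψ = +0.4064, q = Δφ/Δψ = 0.6855, d_rh = R√(Δφ²+q²Δλ²) = 5478.6 nmi
Excess = 5478.6 − 4718.4 = 760.2 ≈ 760 nmi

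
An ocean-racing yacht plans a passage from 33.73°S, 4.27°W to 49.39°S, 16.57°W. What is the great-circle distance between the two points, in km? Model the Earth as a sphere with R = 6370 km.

cos σ = sin φ₁ sin φ₂ + cos φ₁ cos φ₂ cos Δλ
      = sin(-33.73°)sin(-49.39°) + cos(-33.73°)cos(-49.39°)cos(-12.30°) = 0.9505
σ = 18.111° → d = Rσ = 6370·0.31610 = 2014 km

2014 km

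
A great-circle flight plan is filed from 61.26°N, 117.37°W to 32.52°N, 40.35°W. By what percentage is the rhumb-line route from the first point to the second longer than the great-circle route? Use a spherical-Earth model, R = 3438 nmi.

Great circle: σ = 0.9735 rad → d_gc = Rσ = 3346.8 nmi
Rhumb: Δφ = -0.5016, Δλ = +1.3443, Δψ = -0.7610, q = Δφ/Δψ = 0.6591 → d_rh = R√(Δφ²+q²Δλ²) = 3500.4 nmi
Excess = (3500.4 − 3346.8) / 3346.8 = 153.6 / 3346.8 = 4.59% ≈ 4.6%

4.6%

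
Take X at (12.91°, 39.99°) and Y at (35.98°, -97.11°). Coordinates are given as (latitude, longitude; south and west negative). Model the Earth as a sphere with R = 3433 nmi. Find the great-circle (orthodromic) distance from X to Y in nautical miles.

cos σ = sin φ₁ sin φ₂ + cos φ₁ cos φ₂ cos Δλ
      = sin(12.91°)sin(35.98°) + cos(12.91°)cos(35.98°)cos(-137.10°) = -0.4465
σ = 116.522° → d = Rσ = 3433·2.03370 = 6982 nmi

6982 nmi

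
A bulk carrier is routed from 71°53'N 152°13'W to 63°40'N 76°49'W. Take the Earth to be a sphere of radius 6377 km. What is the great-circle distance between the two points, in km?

cos σ = sin φ₁ sin φ₂ + cos φ₁ cos φ₂ cos Δλ
      = sin(71.88°)sin(63.67°) + cos(71.88°)cos(63.67°)cos(75.40°) = 0.8866
σ = 27.555° → d = Rσ = 6377·0.48092 = 3067 km

3067 km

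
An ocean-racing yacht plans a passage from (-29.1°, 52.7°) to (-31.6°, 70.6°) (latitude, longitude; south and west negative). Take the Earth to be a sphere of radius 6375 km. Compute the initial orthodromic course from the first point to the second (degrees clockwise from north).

θ = atan2( sin Δλ·cos φ₂ ,  cos φ₁ sin φ₂ − sin φ₁ cos φ₂ cos Δλ )
  = atan2(+0.2618, -0.0637) = 103.67°

103.7°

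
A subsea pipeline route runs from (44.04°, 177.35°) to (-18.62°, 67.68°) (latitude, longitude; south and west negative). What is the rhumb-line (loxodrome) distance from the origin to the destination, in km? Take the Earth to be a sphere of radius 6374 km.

13213 km

Δψ = ln[tan(π/4+φ₂/2)/tan(π/4+φ₁/2)] = -1.1887;  Δφ = -1.0936 rad,  Δλ = -1.9141 rad
q = Δφ/Δψ = 0.9200
d = R·√(Δφ² + q²Δλ²) = 6374·2.07292 = 13213 km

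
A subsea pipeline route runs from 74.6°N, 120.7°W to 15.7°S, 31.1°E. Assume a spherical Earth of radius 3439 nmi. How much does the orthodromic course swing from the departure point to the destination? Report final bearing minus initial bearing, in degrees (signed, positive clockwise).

+140.4°

At departure: θ₁ = atan2(sin Δλ cos φ₂, cos φ₁ sin φ₂ − sin φ₁ cos φ₂ cos Δλ) = 31.37°
At arrival: θ₂ = atan2(sin Δλ cos φ₁, −cos φ₂ sin φ₁ + sin φ₂ cos φ₁ cos Δλ) = 171.74°
Δθ = θ₂ − θ₁ = +140.4°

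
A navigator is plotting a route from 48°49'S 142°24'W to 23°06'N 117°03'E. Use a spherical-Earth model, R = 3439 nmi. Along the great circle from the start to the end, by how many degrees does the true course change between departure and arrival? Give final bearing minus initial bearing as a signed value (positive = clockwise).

+36.6°

Initial bearing θ₁ = atan2(sin Δλ cos φ₂, cos φ₁ sin φ₂ − sin φ₁ cos φ₂ cos Δλ) = 278.28°
Final bearing θ₂ = (initial bearing from the destination back to the start) + 180° = 314.89°
Δθ = θ₂ − θ₁ = +36.6°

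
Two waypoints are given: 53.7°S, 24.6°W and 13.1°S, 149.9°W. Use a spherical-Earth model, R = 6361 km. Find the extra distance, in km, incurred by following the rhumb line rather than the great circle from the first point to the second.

1067 km

Great circle: cos σ = sin φ₁ sin φ₂ + cos φ₁ cos φ₂ cos Δλ,  σ = 1.7219 rad → d_gc = 10953.0 km
Rhumb line: Δψ = +0.8846, q = Δφ/Δψ = 0.8010, d_rh = R√(Δφ²+q²Δλ²) = 12019.8 km
Excess = 12019.8 − 10953.0 = 1066.8 ≈ 1067 km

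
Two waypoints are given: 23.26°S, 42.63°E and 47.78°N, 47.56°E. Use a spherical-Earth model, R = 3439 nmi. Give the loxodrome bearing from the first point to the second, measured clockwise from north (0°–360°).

3.6°

Δψ = ln[tan(π/4+φ₂/2)/tan(π/4+φ₁/2)] = +1.3693
Δλ = +0.0860 rad (taken the short way round)
course = atan2(Δλ, Δψ) = 3.60°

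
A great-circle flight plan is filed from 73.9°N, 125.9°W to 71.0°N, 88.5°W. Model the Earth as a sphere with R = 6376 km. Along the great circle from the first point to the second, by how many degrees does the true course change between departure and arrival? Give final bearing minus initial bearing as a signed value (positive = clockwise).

+35.8°

At departure: θ₁ = atan2(sin Δλ cos φ₂, cos φ₁ sin φ₂ − sin φ₁ cos φ₂ cos Δλ) = 86.03°
At arrival: θ₂ = atan2(sin Δλ cos φ₁, −cos φ₂ sin φ₁ + sin φ₂ cos φ₁ cos Δλ) = 121.82°
Δθ = θ₂ − θ₁ = +35.8°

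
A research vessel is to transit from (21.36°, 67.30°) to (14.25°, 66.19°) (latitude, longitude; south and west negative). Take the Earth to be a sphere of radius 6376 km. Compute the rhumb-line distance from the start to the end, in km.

800 km

Δψ = ln[tan(π/4+φ₂/2)/tan(π/4+φ₁/2)] = -0.1304;  Δφ = -0.1241 rad,  Δλ = -0.0194 rad
q = Δφ/Δψ = 0.9514
d = R·√(Δφ² + q²Δλ²) = 6376·0.12545 = 800 km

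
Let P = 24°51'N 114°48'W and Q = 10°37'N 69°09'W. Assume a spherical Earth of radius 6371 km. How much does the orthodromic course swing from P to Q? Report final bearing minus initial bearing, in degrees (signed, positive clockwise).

+14.7°

At departure: θ₁ = atan2(sin Δλ cos φ₂, cos φ₁ sin φ₂ − sin φ₁ cos φ₂ cos Δλ) = 99.81°
At arrival: θ₂ = atan2(sin Δλ cos φ₁, −cos φ₂ sin φ₁ + sin φ₂ cos φ₁ cos Δλ) = 114.53°
Δθ = θ₂ − θ₁ = +14.7°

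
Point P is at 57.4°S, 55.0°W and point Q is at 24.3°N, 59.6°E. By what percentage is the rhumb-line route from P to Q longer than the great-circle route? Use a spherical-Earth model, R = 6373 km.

3.4%

Great circle: σ = 2.1545 rad → d_gc = Rσ = 13730.4 km
Rhumb: Δφ = +1.4259, Δλ = +2.0001, Δψ = +1.6670, q = Δφ/Δψ = 0.8554 → d_rh = R√(Δφ²+q²Δλ²) = 14194.1 km
Excess = (14194.1 − 13730.4) / 13730.4 = 463.7 / 13730.4 = 3.38% ≈ 3.4%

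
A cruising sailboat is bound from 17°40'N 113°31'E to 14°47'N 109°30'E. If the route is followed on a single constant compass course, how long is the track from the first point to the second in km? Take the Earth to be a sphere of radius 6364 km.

Δψ = ln[tan(π/4+φ₂/2)/tan(π/4+φ₁/2)] = -0.0524;  Δφ = -0.0503 rad,  Δλ = -0.0701 rad
q = Δφ/Δψ = 0.9601
d = R·√(Δφ² + q²Δλ²) = 6364·0.08404 = 535 km

535 km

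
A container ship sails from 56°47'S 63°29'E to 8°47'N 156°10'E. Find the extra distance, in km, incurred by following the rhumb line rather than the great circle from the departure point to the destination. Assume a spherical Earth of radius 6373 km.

Great circle: cos σ = sin φ₁ sin φ₂ + cos φ₁ cos φ₂ cos Δλ,  σ = 1.7245 rad → d_gc = 10990.2 km
Rhumb line: Δψ = +1.3637, q = Δφ/Δψ = 0.8392, d_rh = R√(Δφ²+q²Δλ²) = 11315.1 km
Excess = 11315.1 − 10990.2 = 324.9 ≈ 325 km

325 km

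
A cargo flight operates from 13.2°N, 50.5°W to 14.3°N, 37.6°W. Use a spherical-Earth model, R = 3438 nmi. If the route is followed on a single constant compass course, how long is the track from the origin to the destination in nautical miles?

Δψ = ln[tan(π/4+φ₂/2)/tan(π/4+φ₁/2)] = +0.0198;  Δφ = +0.0192 rad,  Δλ = +0.2251 rad
q = Δφ/Δψ = 0.9713
d = R·√(Δφ² + q²Δλ²) = 3438·0.21953 = 755 nmi

755 nmi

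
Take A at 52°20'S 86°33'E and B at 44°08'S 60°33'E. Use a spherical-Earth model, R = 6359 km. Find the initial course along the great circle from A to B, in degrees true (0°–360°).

285.1°

θ = atan2( sin Δλ·cos φ₂ ,  cos φ₁ sin φ₂ − sin φ₁ cos φ₂ cos Δλ )
  = atan2(-0.3146, +0.0851) = 285.14°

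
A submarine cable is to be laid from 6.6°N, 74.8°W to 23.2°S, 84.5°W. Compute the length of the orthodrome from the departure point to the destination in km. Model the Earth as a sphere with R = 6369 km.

Haversine: a = sin²(Δφ/2)+cos φ₁ cos φ₂ sin²(Δλ/2) = 0.07264;  σ = 2·atan2(√a,√(1−a))
σ = 31.272° → d = Rσ = 6369·0.54580 = 3476 km

3476 km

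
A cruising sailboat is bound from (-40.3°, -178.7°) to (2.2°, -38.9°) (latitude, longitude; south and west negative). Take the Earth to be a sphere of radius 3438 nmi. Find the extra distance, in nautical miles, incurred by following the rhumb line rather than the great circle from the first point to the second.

468 nmi

Great circle: cos σ = sin φ₁ sin φ₂ + cos φ₁ cos φ₂ cos Δλ,  σ = 2.2230 rad → d_gc = 7642.6 nmi
Rhumb line: Δψ = +0.8082, q = Δφ/Δψ = 0.9178, d_rh = R√(Δφ²+q²Δλ²) = 8110.7 nmi
Excess = 8110.7 − 7642.6 = 468.1 ≈ 468 nmi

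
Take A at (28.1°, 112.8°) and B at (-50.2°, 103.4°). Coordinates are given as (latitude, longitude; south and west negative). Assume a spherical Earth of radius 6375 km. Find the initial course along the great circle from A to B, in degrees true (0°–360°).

186.1°

θ = atan2( sin Δλ·cos φ₂ ,  cos φ₁ sin φ₂ − sin φ₁ cos φ₂ cos Δλ )
  = atan2(-0.1045, -0.9752) = 186.12°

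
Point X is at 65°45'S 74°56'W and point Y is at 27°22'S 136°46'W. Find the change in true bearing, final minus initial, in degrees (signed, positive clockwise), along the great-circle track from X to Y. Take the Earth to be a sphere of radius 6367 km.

Initial bearing θ₁ = atan2(sin Δλ cos φ₂, cos φ₁ sin φ₂ − sin φ₁ cos φ₂ cos Δλ) = 283.88°
Final bearing θ₂ = (initial bearing from the destination back to the start) + 180° = 333.32°
Δθ = θ₂ − θ₁ = +49.4°

+49.4°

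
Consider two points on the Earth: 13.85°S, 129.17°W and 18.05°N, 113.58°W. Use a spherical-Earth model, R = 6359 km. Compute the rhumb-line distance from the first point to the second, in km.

3930 km

Δψ = ln[tan(π/4+φ₂/2)/tan(π/4+φ₁/2)] = +0.5645;  Δφ = +0.5568 rad,  Δλ = +0.2721 rad
q = Δφ/Δψ = 0.9863
d = R·√(Δφ² + q²Δλ²) = 6359·0.61806 = 3930 km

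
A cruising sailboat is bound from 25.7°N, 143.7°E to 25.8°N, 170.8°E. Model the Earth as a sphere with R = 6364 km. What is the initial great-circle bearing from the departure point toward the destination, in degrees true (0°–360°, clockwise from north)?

θ = atan2( sin Δλ·cos φ₂ ,  cos φ₁ sin φ₂ − sin φ₁ cos φ₂ cos Δλ )
  = atan2(+0.4101, +0.0446) = 83.79°

83.8°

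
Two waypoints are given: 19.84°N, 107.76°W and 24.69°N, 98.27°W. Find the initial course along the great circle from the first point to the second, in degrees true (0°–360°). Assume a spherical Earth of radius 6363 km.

59.4°

N = sin Δλ·cos φ₂ = +0.1498;  D = cos φ₁ sin φ₂ − sin φ₁ cos φ₂ cos Δλ = +0.0888
initial course = atan2(N, D) = 59.35°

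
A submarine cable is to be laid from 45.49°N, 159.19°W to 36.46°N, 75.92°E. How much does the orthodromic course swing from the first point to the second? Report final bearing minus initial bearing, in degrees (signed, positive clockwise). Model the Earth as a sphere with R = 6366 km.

-103.2°

Initial bearing θ₁ = atan2(sin Δλ cos φ₂, cos φ₁ sin φ₂ − sin φ₁ cos φ₂ cos Δλ) = 318.46°
Final bearing θ₂ = (initial bearing from the destination back to the start) + 180° = 215.31°
Δθ = θ₂ − θ₁ = -103.2°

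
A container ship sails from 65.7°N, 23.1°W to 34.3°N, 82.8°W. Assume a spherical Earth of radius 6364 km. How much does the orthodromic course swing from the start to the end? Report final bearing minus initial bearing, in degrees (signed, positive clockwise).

-49.1°

At departure: θ₁ = atan2(sin Δλ cos φ₂, cos φ₁ sin φ₂ − sin φ₁ cos φ₂ cos Δλ) = 258.28°
At arrival: θ₂ = atan2(sin Δλ cos φ₁, −cos φ₂ sin φ₁ + sin φ₂ cos φ₁ cos Δλ) = 209.19°
Δθ = θ₂ − θ₁ = -49.1°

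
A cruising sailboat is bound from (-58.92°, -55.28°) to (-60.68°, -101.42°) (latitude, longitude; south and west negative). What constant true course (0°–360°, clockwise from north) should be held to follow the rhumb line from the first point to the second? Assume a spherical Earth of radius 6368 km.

265.7°

Meridional parts: M(φ₁)=-1.2799, M(φ₂)=-1.3409 → ΔM = -0.0611;  Δλ = -0.8053 rad
tan C = Δλ / ΔM = +13.1835 → C = 265.66°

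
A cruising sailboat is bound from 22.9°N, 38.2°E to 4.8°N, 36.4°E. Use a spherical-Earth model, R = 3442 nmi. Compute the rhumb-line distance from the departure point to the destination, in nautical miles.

1092 nmi

Rhumb course C = atan2(Δλ, Δψ) with Δψ = ln[tan(π/4+φ₂/2)/tan(π/4+φ₁/2)] = -0.3269, Δλ = -0.0314 → C = 185.49°
d = R·|Δφ| / |cos C| = 3442·0.31590 / 0.99541 = 1092 nmi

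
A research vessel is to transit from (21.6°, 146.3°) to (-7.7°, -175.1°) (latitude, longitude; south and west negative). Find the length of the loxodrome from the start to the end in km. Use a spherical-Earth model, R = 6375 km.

5329 km

Δψ = ln[tan(π/4+φ₂/2)/tan(π/4+φ₁/2)] = -0.5210;  Δφ = -0.5114 rad,  Δλ = +0.6737 rad
q = Δφ/Δψ = 0.9814
d = R·√(Δφ² + q²Δλ²) = 6375·0.83588 = 5329 km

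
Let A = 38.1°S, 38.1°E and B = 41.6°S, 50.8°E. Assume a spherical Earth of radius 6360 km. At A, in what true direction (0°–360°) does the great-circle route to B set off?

113.7°

θ = atan2( sin Δλ·cos φ₂ ,  cos φ₁ sin φ₂ − sin φ₁ cos φ₂ cos Δλ )
  = atan2(+0.1644, -0.0723) = 113.75°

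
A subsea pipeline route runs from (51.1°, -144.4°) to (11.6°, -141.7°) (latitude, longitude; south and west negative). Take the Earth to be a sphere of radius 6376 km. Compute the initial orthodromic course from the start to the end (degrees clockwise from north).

N = sin Δλ·cos φ₂ = +0.0461;  D = cos φ₁ sin φ₂ − sin φ₁ cos φ₂ cos Δλ = -0.6352
initial course = atan2(N, D) = 175.85°

175.8°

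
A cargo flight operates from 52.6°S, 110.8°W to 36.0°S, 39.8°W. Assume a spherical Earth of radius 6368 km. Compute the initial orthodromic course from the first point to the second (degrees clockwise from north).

θ = atan2( sin Δλ·cos φ₂ ,  cos φ₁ sin φ₂ − sin φ₁ cos φ₂ cos Δλ )
  = atan2(+0.7649, -0.1478) = 100.93°

100.9°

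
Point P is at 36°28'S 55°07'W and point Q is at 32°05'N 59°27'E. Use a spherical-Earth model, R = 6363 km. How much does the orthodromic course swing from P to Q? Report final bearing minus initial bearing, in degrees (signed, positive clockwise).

At departure: θ₁ = atan2(sin Δλ cos φ₂, cos φ₁ sin φ₂ − sin φ₁ cos φ₂ cos Δλ) = 74.22°
At arrival: θ₂ = atan2(sin Δλ cos φ₁, −cos φ₂ sin φ₁ + sin φ₂ cos φ₁ cos Δλ) = 65.98°
Δθ = θ₂ − θ₁ = -8.2°

-8.2°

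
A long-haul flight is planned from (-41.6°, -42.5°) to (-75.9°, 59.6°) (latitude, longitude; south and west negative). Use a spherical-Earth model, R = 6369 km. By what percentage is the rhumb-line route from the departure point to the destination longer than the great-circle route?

10.9%

Great circle: σ = 0.9201 rad → d_gc = Rσ = 5860.2 km
Rhumb: Δφ = -0.5986, Δλ = +1.7820, Δψ = -1.2903, q = Δφ/Δψ = 0.4639 → d_rh = R√(Δφ²+q²Δλ²) = 6501.0 km
Excess = (6501.0 − 5860.2) / 5860.2 = 640.8 / 5860.2 = 10.93% ≈ 10.9%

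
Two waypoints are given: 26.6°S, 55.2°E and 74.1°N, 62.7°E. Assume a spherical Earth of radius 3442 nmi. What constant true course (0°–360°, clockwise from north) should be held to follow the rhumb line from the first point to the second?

Meridional parts: M(φ₁)=-0.4819, M(φ₂)=+1.9686 → ΔM = +2.4505;  Δλ = +0.1309 rad
tan C = Δλ / ΔM = +0.0534 → C = 3.06°

3.1°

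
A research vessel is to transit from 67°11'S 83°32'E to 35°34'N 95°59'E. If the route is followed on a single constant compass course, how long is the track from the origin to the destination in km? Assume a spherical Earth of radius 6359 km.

Rhumb course C = atan2(Δλ, Δψ) with Δψ = ln[tan(π/4+φ₂/2)/tan(π/4+φ₁/2)] = +2.2655, Δλ = +0.2173 → C = 5.48°
d = R·|Δφ| / |cos C| = 6359·1.79333 / 0.99543 = 11456 km

11456 km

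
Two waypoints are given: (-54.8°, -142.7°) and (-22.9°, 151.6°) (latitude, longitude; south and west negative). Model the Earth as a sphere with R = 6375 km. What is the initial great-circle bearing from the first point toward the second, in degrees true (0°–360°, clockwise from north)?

275.8°

θ = atan2( sin Δλ·cos φ₂ ,  cos φ₁ sin φ₂ − sin φ₁ cos φ₂ cos Δλ )
  = atan2(-0.8396, +0.0855) = 275.81°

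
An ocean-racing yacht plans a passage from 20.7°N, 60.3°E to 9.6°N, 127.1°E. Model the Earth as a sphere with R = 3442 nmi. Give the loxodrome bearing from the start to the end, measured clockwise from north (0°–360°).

Δψ = ln[tan(π/4+φ₂/2)/tan(π/4+φ₁/2)] = -0.2011
Δλ = +1.1659 rad (taken the short way round)
course = atan2(Δλ, Δψ) = 99.78°

99.8°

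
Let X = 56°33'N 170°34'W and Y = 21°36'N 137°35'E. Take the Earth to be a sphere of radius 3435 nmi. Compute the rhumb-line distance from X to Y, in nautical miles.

3129 nmi

Rhumb course C = atan2(Δλ, Δψ) with Δψ = ln[tan(π/4+φ₂/2)/tan(π/4+φ₁/2)] = -0.8161, Δλ = -0.9050 → C = 227.96°
d = R·|Δφ| / |cos C| = 3435·0.60999 / 0.66970 = 3129 nmi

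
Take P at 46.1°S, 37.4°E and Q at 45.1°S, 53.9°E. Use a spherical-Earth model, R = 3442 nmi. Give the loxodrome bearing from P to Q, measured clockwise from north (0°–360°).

Δψ = ln[tan(π/4+φ₂/2)/tan(π/4+φ₁/2)] = +0.0249
Δλ = +0.2880 rad (taken the short way round)
course = atan2(Δλ, Δψ) = 85.05°

85.0°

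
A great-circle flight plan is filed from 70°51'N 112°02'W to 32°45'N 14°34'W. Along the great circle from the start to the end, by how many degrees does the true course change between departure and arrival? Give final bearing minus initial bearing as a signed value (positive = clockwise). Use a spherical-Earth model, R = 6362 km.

+86.9°

Initial bearing θ₁ = atan2(sin Δλ cos φ₂, cos φ₁ sin φ₂ − sin φ₁ cos φ₂ cos Δλ) = 71.40°
Final bearing θ₂ = (initial bearing from the destination back to the start) + 180° = 158.31°
Δθ = θ₂ − θ₁ = +86.9°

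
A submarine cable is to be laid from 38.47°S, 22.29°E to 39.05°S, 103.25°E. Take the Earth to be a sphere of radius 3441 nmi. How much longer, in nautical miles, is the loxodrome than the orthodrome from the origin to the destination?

Great circle: cos σ = sin φ₁ sin φ₂ + cos φ₁ cos φ₂ cos Δλ,  σ = 1.0616 rad → d_gc = 3653.03 nmi
Rhumb line: Δψ = -0.0130, q = Δφ/Δψ = 0.7798, d_rh = R√(Δφ²+q²Δλ²) = 3791.54 nmi
Excess = 3791.54 − 3653.03 = 138.51 ≈ 139 nmi

139 nmi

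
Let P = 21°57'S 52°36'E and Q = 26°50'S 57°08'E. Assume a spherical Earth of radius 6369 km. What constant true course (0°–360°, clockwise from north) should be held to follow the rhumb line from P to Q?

139.8°

Δψ = ln[tan(π/4+φ₂/2)/tan(π/4+φ₁/2)] = -0.0936
Δλ = +0.0791 rad (taken the short way round)
course = atan2(Δλ, Δψ) = 139.80°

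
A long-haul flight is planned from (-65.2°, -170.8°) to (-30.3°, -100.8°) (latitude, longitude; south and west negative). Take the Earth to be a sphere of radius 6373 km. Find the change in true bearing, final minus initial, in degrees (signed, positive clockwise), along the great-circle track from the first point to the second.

Initial bearing θ₁ = atan2(sin Δλ cos φ₂, cos φ₁ sin φ₂ − sin φ₁ cos φ₂ cos Δλ) = 86.02°
Final bearing θ₂ = (initial bearing from the destination back to the start) + 180° = 28.99°
Δθ = θ₂ − θ₁ = -57.0°

-57.0°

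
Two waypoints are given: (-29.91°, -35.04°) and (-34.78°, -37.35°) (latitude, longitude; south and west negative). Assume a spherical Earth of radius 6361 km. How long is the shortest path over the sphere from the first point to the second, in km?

Haversine: a = sin²(Δφ/2)+cos φ₁ cos φ₂ sin²(Δλ/2) = 0.00209;  σ = 2·atan2(√a,√(1−a))
σ = 5.246° → d = Rσ = 6361·0.09156 = 582 km

582 km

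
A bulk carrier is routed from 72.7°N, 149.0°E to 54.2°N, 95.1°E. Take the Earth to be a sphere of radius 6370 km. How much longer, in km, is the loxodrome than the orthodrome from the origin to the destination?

Great circle: cos σ = sin φ₁ sin φ₂ + cos φ₁ cos φ₂ cos Δλ,  σ = 0.5015 rad → d_gc = 3194.5 km
Rhumb line: Δψ = -0.7529, q = Δφ/Δψ = 0.4289, d_rh = R√(Δφ²+q²Δλ²) = 3291.6 km
Excess = 3291.6 − 3194.5 = 97.1 ≈ 97 km

97 km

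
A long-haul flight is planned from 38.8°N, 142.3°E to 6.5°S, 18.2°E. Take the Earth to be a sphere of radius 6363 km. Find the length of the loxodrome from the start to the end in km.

Δψ = ln[tan(π/4+φ₂/2)/tan(π/4+φ₁/2)] = -0.8495;  Δφ = -0.7906 rad,  Δλ = -2.1660 rad
q = Δφ/Δψ = 0.9307
d = R·√(Δφ² + q²Δλ²) = 6363·2.16538 = 13778 km

13778 km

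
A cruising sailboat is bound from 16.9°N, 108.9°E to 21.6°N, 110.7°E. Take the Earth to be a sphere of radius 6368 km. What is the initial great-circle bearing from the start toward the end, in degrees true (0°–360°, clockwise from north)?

θ = atan2( sin Δλ·cos φ₂ ,  cos φ₁ sin φ₂ − sin φ₁ cos φ₂ cos Δλ )
  = atan2(+0.0292, +0.0821) = 19.59°

19.6°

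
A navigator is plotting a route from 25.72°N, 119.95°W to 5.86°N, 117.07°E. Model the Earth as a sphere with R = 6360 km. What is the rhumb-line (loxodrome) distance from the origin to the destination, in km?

13244 km

Δψ = ln[tan(π/4+φ₂/2)/tan(π/4+φ₁/2)] = -0.3623;  Δφ = -0.3466 rad,  Δλ = -2.1464 rad
q = Δφ/Δψ = 0.9567
d = R·√(Δφ² + q²Δλ²) = 6360·2.08242 = 13244 km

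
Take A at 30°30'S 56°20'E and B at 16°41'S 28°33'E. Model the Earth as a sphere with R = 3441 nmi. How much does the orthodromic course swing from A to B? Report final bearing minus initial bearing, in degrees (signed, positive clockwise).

Initial bearing θ₁ = atan2(sin Δλ cos φ₂, cos φ₁ sin φ₂ − sin φ₁ cos φ₂ cos Δλ) = 292.26°
Final bearing θ₂ = (initial bearing from the destination back to the start) + 180° = 303.65°
Δθ = θ₂ − θ₁ = +11.4°

+11.4°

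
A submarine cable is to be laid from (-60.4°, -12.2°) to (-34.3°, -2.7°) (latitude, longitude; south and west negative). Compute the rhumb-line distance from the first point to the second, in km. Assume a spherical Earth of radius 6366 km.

2982 km

Δψ = ln[tan(π/4+φ₂/2)/tan(π/4+φ₁/2)] = +0.6930;  Δφ = +0.4555 rad,  Δλ = +0.1658 rad
q = Δφ/Δψ = 0.6573
d = R·√(Δφ² + q²Δλ²) = 6366·0.46839 = 2982 km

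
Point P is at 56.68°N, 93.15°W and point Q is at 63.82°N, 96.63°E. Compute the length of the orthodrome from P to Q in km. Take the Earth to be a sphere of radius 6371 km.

cos σ = sin φ₁ sin φ₂ + cos φ₁ cos φ₂ cos Δλ
      = sin(56.68°)sin(63.82°) + cos(56.68°)cos(63.82°)cos(-170.22°) = 0.5111
σ = 59.266° → d = Rσ = 6371·1.03438 = 6590 km

6590 km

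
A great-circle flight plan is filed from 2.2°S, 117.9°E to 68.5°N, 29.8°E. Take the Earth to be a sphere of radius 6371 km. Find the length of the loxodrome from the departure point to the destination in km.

10600 km

Δψ = ln[tan(π/4+φ₂/2)/tan(π/4+φ₁/2)] = +1.6999;  Δφ = +1.2339 rad,  Δλ = -1.5376 rad
q = Δφ/Δψ = 0.7259
d = R·√(Δφ² + q²Δλ²) = 6371·1.66387 = 10600 km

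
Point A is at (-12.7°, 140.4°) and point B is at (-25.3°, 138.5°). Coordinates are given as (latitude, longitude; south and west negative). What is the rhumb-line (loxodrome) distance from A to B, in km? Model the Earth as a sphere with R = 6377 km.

Rhumb course C = atan2(Δλ, Δψ) with Δψ = ln[tan(π/4+φ₂/2)/tan(π/4+φ₁/2)] = -0.2332, Δλ = -0.0332 → C = 188.09°
d = R·|Δφ| / |cos C| = 6377·0.21991 / 0.99004 = 1416 km

1416 km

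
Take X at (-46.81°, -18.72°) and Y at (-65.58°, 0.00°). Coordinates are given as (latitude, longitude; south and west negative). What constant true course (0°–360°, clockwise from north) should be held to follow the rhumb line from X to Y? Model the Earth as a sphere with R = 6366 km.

151.6°

Meridional parts: M(φ₁)=-0.9268, M(φ₂)=-1.5307 → ΔM = -0.6039;  Δλ = +0.3267 rad
tan C = Δλ / ΔM = -0.5410 → C = 151.59°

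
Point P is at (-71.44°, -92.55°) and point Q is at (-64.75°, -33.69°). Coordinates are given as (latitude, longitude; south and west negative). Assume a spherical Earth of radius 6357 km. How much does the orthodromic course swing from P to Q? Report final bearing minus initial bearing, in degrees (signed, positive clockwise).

-55.3°

Initial bearing θ₁ = atan2(sin Δλ cos φ₂, cos φ₁ sin φ₂ − sin φ₁ cos φ₂ cos Δλ) = 102.17°
Final bearing θ₂ = (initial bearing from the destination back to the start) + 180° = 46.84°
Δθ = θ₂ − θ₁ = -55.3°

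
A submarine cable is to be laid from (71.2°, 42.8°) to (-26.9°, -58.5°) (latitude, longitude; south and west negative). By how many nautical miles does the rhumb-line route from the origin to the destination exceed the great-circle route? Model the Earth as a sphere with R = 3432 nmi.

Great circle: cos σ = sin φ₁ sin φ₂ + cos φ₁ cos φ₂ cos Δλ,  σ = 2.0767 rad → d_gc = 7127.3 nmi
Rhumb line: Δψ = -2.2862, q = Δφ/Δψ = 0.7489, d_rh = R√(Δφ²+q²Δλ²) = 7428.3 nmi
Excess = 7428.3 − 7127.3 = 301.0 ≈ 301 nmi

301 nmi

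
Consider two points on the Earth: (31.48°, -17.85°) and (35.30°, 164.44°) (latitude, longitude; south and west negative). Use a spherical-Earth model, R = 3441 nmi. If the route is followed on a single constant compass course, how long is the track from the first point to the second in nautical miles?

Δψ = ln[tan(π/4+φ₂/2)/tan(π/4+φ₁/2)] = +0.0799;  Δφ = +0.0667 rad,  Δλ = -3.1016 rad
q = Δφ/Δψ = 0.8347
d = R·√(Δφ² + q²Δλ²) = 3441·2.58964 = 8911 nmi

8911 nmi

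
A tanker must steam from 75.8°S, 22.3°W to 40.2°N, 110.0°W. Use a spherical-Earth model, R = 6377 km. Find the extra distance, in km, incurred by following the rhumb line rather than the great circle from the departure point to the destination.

387 km

Great circle: cos σ = sin φ₁ sin φ₂ + cos φ₁ cos φ₂ cos Δλ,  σ = 2.2373 rad → d_gc = 14267.1 km
Rhumb line: Δψ = +2.8505, q = Δφ/Δψ = 0.7103, d_rh = R√(Δφ²+q²Δλ²) = 14654.4 km
Excess = 14654.4 − 14267.1 = 387.3 ≈ 387 km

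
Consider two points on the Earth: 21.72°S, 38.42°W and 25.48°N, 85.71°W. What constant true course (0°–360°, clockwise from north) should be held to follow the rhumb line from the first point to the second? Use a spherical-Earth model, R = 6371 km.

Δψ = ln[tan(π/4+φ₂/2)/tan(π/4+φ₁/2)] = +0.8486
Δλ = -0.8254 rad (taken the short way round)
course = atan2(Δλ, Δψ) = 315.80°

315.8°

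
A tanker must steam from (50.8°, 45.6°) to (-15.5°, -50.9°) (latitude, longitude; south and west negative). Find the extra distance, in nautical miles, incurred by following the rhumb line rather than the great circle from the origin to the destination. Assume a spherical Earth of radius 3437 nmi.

Great circle: cos σ = sin φ₁ sin φ₂ + cos φ₁ cos φ₂ cos Δλ,  σ = 1.8505 rad → d_gc = 6360.1 nmi
Rhumb line: Δψ = -1.3065, q = Δφ/Δψ = 0.8857, d_rh = R√(Δφ²+q²Δλ²) = 6488.8 nmi
Excess = 6488.8 − 6360.1 = 128.7 ≈ 129 nmi

129 nmi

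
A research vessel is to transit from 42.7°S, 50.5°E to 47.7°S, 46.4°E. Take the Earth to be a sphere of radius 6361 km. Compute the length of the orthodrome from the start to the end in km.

Haversine: a = sin²(Δφ/2)+cos φ₁ cos φ₂ sin²(Δλ/2) = 0.00254;  σ = 2·atan2(√a,√(1−a))
σ = 5.773° → d = Rσ = 6361·0.10075 = 641 km

641 km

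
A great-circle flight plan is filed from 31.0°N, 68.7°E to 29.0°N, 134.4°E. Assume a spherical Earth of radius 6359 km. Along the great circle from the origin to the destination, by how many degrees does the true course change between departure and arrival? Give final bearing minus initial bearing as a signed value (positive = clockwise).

+35.8°

At departure: θ₁ = atan2(sin Δλ cos φ₂, cos φ₁ sin φ₂ − sin φ₁ cos φ₂ cos Δλ) = 73.89°
At arrival: θ₂ = atan2(sin Δλ cos φ₁, −cos φ₂ sin φ₁ + sin φ₂ cos φ₁ cos Δλ) = 109.68°
Δθ = θ₂ − θ₁ = +35.8°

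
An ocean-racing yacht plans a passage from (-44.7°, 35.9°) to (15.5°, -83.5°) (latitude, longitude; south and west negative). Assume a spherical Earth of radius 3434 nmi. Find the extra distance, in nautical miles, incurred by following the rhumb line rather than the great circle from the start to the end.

189 nmi

Great circle: cos σ = sin φ₁ sin φ₂ + cos φ₁ cos φ₂ cos Δλ,  σ = 2.1226 rad → d_gc = 7289.0 nmi
Rhumb line: Δψ = +1.1479, q = Δφ/Δψ = 0.9153, d_rh = R√(Δφ²+q²Δλ²) = 7478.3 nmi
Excess = 7478.3 − 7289.0 = 189.3 ≈ 189 nmi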